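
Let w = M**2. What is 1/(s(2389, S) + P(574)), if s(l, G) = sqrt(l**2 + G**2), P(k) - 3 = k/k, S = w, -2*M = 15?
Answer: -64/91367505 + 4*sqrt(91367761)/91367505 ≈ 0.00041777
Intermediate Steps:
M = -15/2 (M = -1/2*15 = -15/2 ≈ -7.5000)
w = 225/4 (w = (-15/2)**2 = 225/4 ≈ 56.250)
S = 225/4 ≈ 56.250
P(k) = 4 (P(k) = 3 + k/k = 3 + 1 = 4)
s(l, G) = sqrt(G**2 + l**2)
1/(s(2389, S) + P(574)) = 1/(sqrt((225/4)**2 + 2389**2) + 4) = 1/(sqrt(50625/16 + 5707321) + 4) = 1/(sqrt(91367761/16) + 4) = 1/(sqrt(91367761)/4 + 4) = 1/(4 + sqrt(91367761)/4)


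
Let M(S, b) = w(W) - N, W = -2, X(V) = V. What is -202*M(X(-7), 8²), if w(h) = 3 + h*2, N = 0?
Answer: 202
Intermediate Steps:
w(h) = 3 + 2*h
M(S, b) = -1 (M(S, b) = (3 + 2*(-2)) - 1*0 = (3 - 4) + 0 = -1 + 0 = -1)
-202*M(X(-7), 8²) = -202*(-1) = 202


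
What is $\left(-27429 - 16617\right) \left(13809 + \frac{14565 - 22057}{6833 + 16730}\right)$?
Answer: $- \frac{14331422102850}{23563} \approx -6.0822 \cdot 10^{8}$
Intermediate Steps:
$\left(-27429 - 16617\right) \left(13809 + \frac{14565 - 22057}{6833 + 16730}\right) = - 44046 \left(13809 - \frac{7492}{23563}\right) = \left(-44046\right) \frac{325373975}{23563} = - \frac{14331422102850}{23563}$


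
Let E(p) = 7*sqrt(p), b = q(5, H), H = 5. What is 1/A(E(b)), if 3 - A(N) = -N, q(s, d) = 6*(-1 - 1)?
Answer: 1/199 - 14*I*sqrt(3)/597 ≈ 0.0050251 - 0.040618*I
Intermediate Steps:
q(s, d) = -12 (q(s, d) = 6*(-2) = -12)
b = -12
A(N) = 3 + N (A(N) = 3 - (-1)*N = 3 + N)
1/A(E(b)) = 1/(3 + 7*sqrt(-12)) = 1/(3 + 7*(2*I*sqrt(3))) = 1/(3 + 14*I*sqrt(3))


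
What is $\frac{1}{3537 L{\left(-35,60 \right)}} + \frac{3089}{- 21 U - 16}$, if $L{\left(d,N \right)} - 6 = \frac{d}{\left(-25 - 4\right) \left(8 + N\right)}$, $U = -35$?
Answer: $\frac{129657803399}{30179003301} \approx 4.2963$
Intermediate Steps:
$L{\left(d,N \right)} = 6 + \frac{d}{-232 - 29 N}$ ($L{\left(d,N \right)} = 6 + \frac{d}{\left(-25 - 4\right) \left(8 + N\right)} = 6 + \frac{d}{\left(-29\right) \left(8 + N\right)} = 6 + \frac{d}{-232 - 29 N}$)
$\frac{1}{3537 L{\left(-35,60 \right)}} + \frac{3089}{- 21 U - 16} = \frac{1}{3537 \frac{1392 - -35 + 174 \cdot 60}{29 \left(8 + 60\right)}} + \frac{3089}{\left(-21\right) \left(-35\right) - 16} = \frac{1}{3537 \frac{1392 + 35 + 10440}{29 \cdot 68}} + \frac{3089}{735 - 16} = \frac{1}{3537 \cdot \frac{1}{29} \cdot \frac{1}{68} \cdot 11867} + \frac{3089}{719} = \frac{1}{3537 \cdot \frac{11867}{1972}} + 3089 \cdot \frac{1}{719} = \frac{1}{3537} \cdot \frac{1972}{11867} + \frac{3089}{719} = \frac{1972}{41973579} + \frac{3089}{719} = \frac{129657803399}{30179003301}$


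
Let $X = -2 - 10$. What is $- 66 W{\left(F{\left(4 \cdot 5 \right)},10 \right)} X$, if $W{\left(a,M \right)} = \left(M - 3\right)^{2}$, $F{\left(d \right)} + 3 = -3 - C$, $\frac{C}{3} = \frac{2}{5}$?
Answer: $38808$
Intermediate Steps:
$X = -12$ ($X = -2 - 10 = -12$)
$C = \frac{6}{5}$ ($C = 3 \cdot \frac{2}{5} = \frac{6}{5} \approx 1.2$)
$F{\left(d \right)} = - \frac{36}{5}$ ($F{\left(d \right)} = -3 - \frac{21}{5} = - \frac{36}{5}$)
$W{\left(a,M \right)} = \left(-3 + M\right)^{2}$
$- 66 W{\left(F{\left(4 \cdot 5 \right)},10 \right)} X = - 66 \left(-3 + 10\right)^{2} \left(-12\right) = - 66 \cdot 7^{2} \left(-12\right) = \left(-66\right) 49 \left(-12\right) = \left(-3234\right) \left(-12\right) = 38808$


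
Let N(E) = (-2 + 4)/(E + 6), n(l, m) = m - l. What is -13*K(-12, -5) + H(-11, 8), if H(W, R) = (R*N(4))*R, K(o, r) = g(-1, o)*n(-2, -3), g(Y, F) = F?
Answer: -716/5 ≈ -143.20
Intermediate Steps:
N(E) = 2/(6 + E)
K(o, r) = -o (K(o, r) = o*(-3 - 1*(-2)) = o*(-3 + 2) = o*(-1) = -o)
H(W, R) = R²/5 (H(W, R) = (R*(2/(6 + 4)))*R = (R*(2/10))*R = (R*(2*(⅒)))*R = (R*(⅕))*R = (R/5)*R = R²/5)
-13*K(-12, -5) + H(-11, 8) = -(-13)*(-12) + (⅕)*8² = -13*12 + (⅕)*64 = -156 + 64/5 = -716/5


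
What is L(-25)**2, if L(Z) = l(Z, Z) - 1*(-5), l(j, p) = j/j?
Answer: 36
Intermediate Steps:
l(j, p) = 1
L(Z) = 6 (L(Z) = 1 - 1*(-5) = 1 + 5 = 6)
L(-25)**2 = 6**2 = 36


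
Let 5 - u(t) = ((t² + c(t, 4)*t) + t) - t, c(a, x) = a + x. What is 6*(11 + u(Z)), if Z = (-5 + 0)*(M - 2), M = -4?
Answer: -11424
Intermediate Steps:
Z = 30 (Z = (-5 + 0)*(-4 - 2) = -5*(-6) = 30)
u(t) = 5 - t² - t*(4 + t) (u(t) = 5 - (((t² + (t + 4)*t) + t) - t) = 5 - (((t² + (4 + t)*t) + t) - t) = 5 - (((t² + t*(4 + t)) + t) - t) = 5 - ((t + t² + t*(4 + t)) - t) = 5 - (t² + t*(4 + t)) = 5 + (-t² - t*(4 + t)) = 5 - t² - t*(4 + t))
6*(11 + u(Z)) = 6*(11 + (5 - 1*30² - 1*30*(4 + 30))) = 6*(11 + (5 - 1*900 - 1*30*34)) = 6*(11 + (5 - 900 - 1020)) = 6*(11 - 1915) = 6*(-1904) = -11424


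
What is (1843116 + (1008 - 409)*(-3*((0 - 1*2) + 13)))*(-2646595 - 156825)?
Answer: -5111613053580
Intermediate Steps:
(1843116 + (1008 - 409)*(-3*((0 - 1*2) + 13)))*(-2646595 - 156825) = (1843116 + 599*(-3*((0 - 2) + 13)))*(-2803420) = (1843116 + 599*(-3*(-2 + 13)))*(-2803420) = (1843116 + 599*(-3*11))*(-2803420) = (1843116 + 599*(-33))*(-2803420) = (1843116 - 19767)*(-2803420) = 1823349*(-2803420) = -5111613053580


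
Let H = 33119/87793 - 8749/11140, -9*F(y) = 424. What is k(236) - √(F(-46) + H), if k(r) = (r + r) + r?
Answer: 708 - I*√102268564693957746265/1467021030 ≈ 708.0 - 6.8934*I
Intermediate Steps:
F(y) = -424/9 (F(y) = -⅑*424 = -424/9)
H = -399155297/978014020 (H = 33119*(1/87793) - 8749*1/11140 = 33119/87793 - 8749/11140 = -399155297/978014020 ≈ -0.40813)
k(r) = 3*r (k(r) = 2*r + r = 3*r)
k(236) - √(F(-46) + H) = 3*236 - √(-424/9 - 399155297/978014020) = 708 - √(-418270342153/8802126180) = 708 - I*√102268564693957746265/1467021030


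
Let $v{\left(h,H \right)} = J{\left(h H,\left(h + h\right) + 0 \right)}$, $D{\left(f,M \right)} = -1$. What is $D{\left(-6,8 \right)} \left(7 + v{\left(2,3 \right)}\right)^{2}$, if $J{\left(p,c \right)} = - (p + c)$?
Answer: $-9$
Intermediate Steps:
$J{\left(p,c \right)} = - c - p$ ($J{\left(p,c \right)} = - (c + p) = - c - p$)
$v{\left(h,H \right)} = - 2 h - H h$ ($v{\left(h,H \right)} = - (\left(h + h\right) + 0) - h H = - (2 h + 0) - H h = - 2 h - H h$)
$D{\left(-6,8 \right)} \left(7 + v{\left(2,3 \right)}\right)^{2} = - \left(7 + 2 \left(-2 - 3\right)\right)^{2} = - \left(7 + 2 \left(-5\right)\right)^{2} = - \left(7 - 10\right)^{2} = - \left(-3\right)^{2} = \left(-1\right) 9 = -9$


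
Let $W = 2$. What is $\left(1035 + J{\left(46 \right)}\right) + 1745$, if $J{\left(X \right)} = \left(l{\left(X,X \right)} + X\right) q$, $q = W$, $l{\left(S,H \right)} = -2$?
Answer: $2868$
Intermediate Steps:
$q = 2$
$J{\left(X \right)} = -4 + 2 X$ ($J{\left(X \right)} = \left(-2 + X\right) 2 = -4 + 2 X$)
$\left(1035 + J{\left(46 \right)}\right) + 1745 = \left(1035 + \left(-4 + 2 \cdot 46\right)\right) + 1745 = \left(1035 + \left(-4 + 92\right)\right) + 1745 = \left(1035 + 88\right) + 1745 = 1123 + 1745 = 2868$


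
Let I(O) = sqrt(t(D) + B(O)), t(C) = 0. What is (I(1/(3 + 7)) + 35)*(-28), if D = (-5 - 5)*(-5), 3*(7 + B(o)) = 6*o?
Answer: -980 - 28*I*sqrt(170)/5 ≈ -980.0 - 73.015*I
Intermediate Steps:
B(o) = -7 + 2*o (B(o) = -7 + (6*o)/3 = -7 + 2*o)
D = 50 (D = -10*(-5) = 50)
I(O) = sqrt(-7 + 2*O) (I(O) = sqrt(0 + (-7 + 2*O)) = sqrt(-7 + 2*O))
(I(1/(3 + 7)) + 35)*(-28) = (sqrt(-7 + 2/(3 + 7)) + 35)*(-28) = (sqrt(-7 + 2/10) + 35)*(-28) = (sqrt(-7 + 2*(1/10)) + 35)*(-28) = (sqrt(-7 + 1/5) + 35)*(-28) = (sqrt(-34/5) + 35)*(-28) = (I*sqrt(170)/5 + 35)*(-28) = (35 + I*sqrt(170)/5)*(-28) = -980 - 28*I*sqrt(170)/5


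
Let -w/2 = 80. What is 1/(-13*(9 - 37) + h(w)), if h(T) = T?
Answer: 1/204 ≈ 0.0049020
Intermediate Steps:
w = -160 (w = -2*80 = -160)
1/(-13*(9 - 37) + h(w)) = 1/(-13*(9 - 37) - 160) = 1/(-13*(-28) - 160) = 1/(364 - 160) = 1/204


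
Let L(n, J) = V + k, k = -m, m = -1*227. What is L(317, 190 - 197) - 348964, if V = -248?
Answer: -348985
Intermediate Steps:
m = -227
k = 227 (k = -1*(-227) = 227)
L(n, J) = -21 (L(n, J) = -248 + 227 = -21)
L(317, 190 - 197) - 348964 = -21 - 348964 = -348985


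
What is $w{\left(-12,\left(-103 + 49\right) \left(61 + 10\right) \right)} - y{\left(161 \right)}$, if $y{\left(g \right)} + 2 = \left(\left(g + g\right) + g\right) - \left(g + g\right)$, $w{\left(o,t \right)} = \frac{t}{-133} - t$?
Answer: $\frac{492609}{133} \approx 3703.8$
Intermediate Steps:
$w{\left(o,t \right)} = - \frac{134 t}{133}$ ($w{\left(o,t \right)} = t \left(- \frac{1}{133}\right) - t = - \frac{t}{133} - t = - \frac{134 t}{133}$)
$y{\left(g \right)} = -2 + g$ ($y{\left(g \right)} = -2 + \left(\left(\left(g + g\right) + g\right) - \left(g + g\right)\right) = -2 + \left(\left(2 g + g\right) - 2 g\right) = -2 + \left(3 g - 2 g\right) = -2 + g$)
$w{\left(-12,\left(-103 + 49\right) \left(61 + 10\right) \right)} - y{\left(161 \right)} = - \frac{134 \left(-103 + 49\right) \left(61 + 10\right)}{133} - \left(-2 + 161\right) = - \frac{134 \left(\left(-54\right) 71\right)}{133} - 159 = \left(- \frac{134}{133}\right) \left(-3834\right) - 159 = \frac{513756}{133} - 159 = \frac{492609}{133}$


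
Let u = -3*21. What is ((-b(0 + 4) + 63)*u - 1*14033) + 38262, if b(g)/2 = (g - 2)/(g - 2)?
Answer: 20386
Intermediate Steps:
u = -63
b(g) = 2 (b(g) = 2*((g - 2)/(g - 2)) = 2*((-2 + g)/(-2 + g)) = 2*1 = 2)
((-b(0 + 4) + 63)*u - 1*14033) + 38262 = ((-1*2 + 63)*(-63) - 1*14033) + 38262 = ((-2 + 63)*(-63) - 14033) + 38262 = (61*(-63) - 14033) + 38262 = (-3843 - 14033) + 38262 = -17876 + 38262 = 20386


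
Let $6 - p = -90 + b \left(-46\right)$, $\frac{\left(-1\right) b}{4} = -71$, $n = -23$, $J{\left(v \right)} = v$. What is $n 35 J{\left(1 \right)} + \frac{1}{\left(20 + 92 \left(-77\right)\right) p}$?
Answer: $- \frac{74834603201}{92962240} \approx -805.0$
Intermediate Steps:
$b = 284$ ($b = \left(-4\right) \left(-71\right) = 284$)
$p = 13160$ ($p = 6 - \left(-90 + 284 \left(-46\right)\right) = 6 - \left(-90 - 13064\right) = 6 - -13154 = 6 + 13154 = 13160$)
$n 35 J{\left(1 \right)} + \frac{1}{\left(20 + 92 \left(-77\right)\right) p} = \left(-23\right) 35 \cdot 1 + \frac{1}{\left(20 + 92 \left(-77\right)\right) 13160} = \left(-805\right) 1 + \frac{1}{20 - 7084} \cdot \frac{1}{13160} = -805 + \frac{1}{-7064} \cdot \frac{1}{13160} = -805 - \frac{1}{92962240} = - \frac{74834603201}{92962240}$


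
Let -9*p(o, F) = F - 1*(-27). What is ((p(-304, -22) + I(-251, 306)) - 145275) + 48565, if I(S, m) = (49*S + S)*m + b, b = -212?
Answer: -35435003/9 ≈ -3.9372e+6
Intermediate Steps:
p(o, F) = -3 - F/9 (p(o, F) = -(F - 1*(-27))/9 = -(F + 27)/9 = -(27 + F)/9 = -3 - F/9)
I(S, m) = -212 + 50*S*m (I(S, m) = (49*S + S)*m - 212 = (50*S)*m - 212 = 50*S*m - 212 = -212 + 50*S*m)
((p(-304, -22) + I(-251, 306)) - 145275) + 48565 = (((-3 - ⅑*(-22)) + (-212 + 50*(-251)*306)) - 145275) + 48565 = (((-3 + 22/9) + (-212 - 3840300)) - 145275) + 48565 = ((-5/9 - 3840512) - 145275) + 48565 = (-34564613/9 - 145275) + 48565 = -35872088/9 + 48565 = -35435003/9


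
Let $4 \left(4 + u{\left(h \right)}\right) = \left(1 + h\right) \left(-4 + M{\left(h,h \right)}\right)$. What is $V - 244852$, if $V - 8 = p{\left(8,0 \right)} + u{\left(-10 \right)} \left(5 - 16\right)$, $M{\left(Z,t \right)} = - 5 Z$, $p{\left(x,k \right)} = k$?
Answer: $- \frac{487323}{2} \approx -2.4366 \cdot 10^{5}$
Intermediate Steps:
$u{\left(h \right)} = -4 + \frac{\left(1 + h\right) \left(-4 - 5 h\right)}{4}$
$V = \frac{2381}{2}$ ($V = 8 + \left(0 + \left(-5 - - \frac{45}{2} - \frac{5 \left(-10\right)^{2}}{4}\right) \left(5 - 16\right)\right) = 8 + \left(0 + \left(-5 + \frac{45}{2} - 125\right) \left(5 - 16\right)\right) = 8 + \left(0 + \left(-5 + \frac{45}{2} - 125\right) \left(-11\right)\right) = 8 + \left(0 - - \frac{2365}{2}\right) = 8 + \left(0 + \frac{2365}{2}\right) = 8 + \frac{2365}{2} = \frac{2381}{2} \approx 1190.5$)
$V - 244852 = \frac{2381}{2} - 244852 = - \frac{487323}{2}$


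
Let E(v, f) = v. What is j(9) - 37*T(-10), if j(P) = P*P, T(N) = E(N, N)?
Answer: 451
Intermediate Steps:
T(N) = N
j(P) = P²
j(9) - 37*T(-10) = 9² - 37*(-10) = 81 + 370 = 451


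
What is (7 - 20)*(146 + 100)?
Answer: -3198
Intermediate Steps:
(7 - 20)*(146 + 100) = -13*246 = -3198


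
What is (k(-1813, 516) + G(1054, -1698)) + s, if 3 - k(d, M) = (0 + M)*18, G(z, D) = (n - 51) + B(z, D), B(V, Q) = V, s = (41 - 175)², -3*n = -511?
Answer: 29533/3 ≈ 9844.3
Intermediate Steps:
n = 511/3 (n = -⅓*(-511) = 511/3 ≈ 170.33)
s = 17956 (s = (-134)² = 17956)
G(z, D) = 358/3 + z (G(z, D) = (511/3 - 51) + z = 358/3 + z)
k(d, M) = 3 - 18*M (k(d, M) = 3 - (0 + M)*18 = 3 - M*18 = 3 - 18*M)
(k(-1813, 516) + G(1054, -1698)) + s = ((3 - 18*516) + (358/3 + 1054)) + 17956 = ((3 - 9288) + 3520/3) + 17956 = (-9285 + 3520/3) + 17956 = -24335/3 + 17956 = 29533/3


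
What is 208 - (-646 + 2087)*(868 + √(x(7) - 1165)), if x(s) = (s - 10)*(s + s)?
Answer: -1250580 - 1441*I*√1207 ≈ -1.2506e+6 - 50063.0*I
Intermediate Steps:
x(s) = 2*s*(-10 + s) (x(s) = (-10 + s)*(2*s) = 2*s*(-10 + s))
208 - (-646 + 2087)*(868 + √(x(7) - 1165)) = 208 - (-646 + 2087)*(868 + √(2*7*(-10 + 7) - 1165)) = 208 - 1441*(868 + √(2*7*(-3) - 1165)) = 208 - 1441*(868 + √(-42 - 1165)) = 208 - 1441*(868 + √(-1207)) = 208 - 1441*(868 + I*√1207) = 208 - (1250788 + 1441*I*√1207) = 208 + (-1250788 - 1441*I*√1207) = -1250580 - 1441*I*√1207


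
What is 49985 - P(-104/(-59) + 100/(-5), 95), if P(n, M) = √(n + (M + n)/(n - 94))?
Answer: 49985 - 3*I*√6549270574/55814 ≈ 49985.0 - 4.3499*I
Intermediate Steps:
P(n, M) = √(n + (M + n)/(-94 + n))
49985 - P(-104/(-59) + 100/(-5), 95) = 49985 - √((95 + (-104/(-59) + 100/(-5)) + (-104/(-59) + 100/(-5))*(-94 + (-104/(-59) + 100/(-5))))/(-94 + (-104/(-59) + 100/(-5)))) = 49985 - √((95 + (-104*(-1/59) + 100*(-⅕)) + (-104*(-1/59) + 100*(-⅕))*(-94 + (-104*(-1/59) + 100*(-⅕))))/(-94 + (-104*(-1/59) + 100*(-⅕)))) = 49985 - √((95 + (104/59 - 20) + (104/59 - 20)*(-94 + (104/59 - 20)))/(-94 + (104/59 - 20))) = 49985 - √((95 - 1076/59 - 1076*(-94 - 1076/59)/59)/(-94 - 1076/59)) = 49985 - √((95 - 1076/59 - 1076/59*(-6622/59))/(-6622/59)) = 49985 - √(-59*(95 - 1076/59 + 7125272/3481)/6622) = 49985 - √(-59/6622*7392483/3481) = 49985 - √(-1056069/55814) = 49985 - 3*I*√6549270574/55814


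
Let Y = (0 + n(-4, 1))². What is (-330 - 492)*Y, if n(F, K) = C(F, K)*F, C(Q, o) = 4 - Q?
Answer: -841728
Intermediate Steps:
n(F, K) = F*(4 - F) (n(F, K) = (4 - F)*F = F*(4 - F))
Y = 1024 (Y = (0 - 4*(4 - 1*(-4)))² = (0 - 4*(4 + 4))² = (0 - 4*8)² = (0 - 32)² = (-32)² = 1024)
(-330 - 492)*Y = (-330 - 492)*1024 = -822*1024 = -841728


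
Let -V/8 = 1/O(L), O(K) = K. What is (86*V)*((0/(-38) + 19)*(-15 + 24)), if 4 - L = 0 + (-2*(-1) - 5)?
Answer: -117648/7 ≈ -16807.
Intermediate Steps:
L = 7 (L = 4 - (0 + (-2*(-1) - 5)) = 4 - (0 + (2 - 5)) = 4 - (0 - 3) = 4 - 1*(-3) = 4 + 3 = 7)
V = -8/7 ≈ -1.1429
(86*V)*((0/(-38) + 19)*(-15 + 24)) = (86*(-8/7))*((0/(-38) + 19)*(-15 + 24)) = -688*(0*(-1/38) + 19)*9/7 = -688*(0 + 19)*9/7 = -13072*9/7 = -688/7*171 = -117648/7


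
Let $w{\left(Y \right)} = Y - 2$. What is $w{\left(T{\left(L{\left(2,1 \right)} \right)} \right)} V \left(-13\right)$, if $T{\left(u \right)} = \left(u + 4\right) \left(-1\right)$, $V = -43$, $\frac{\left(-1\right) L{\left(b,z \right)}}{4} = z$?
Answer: $-1118$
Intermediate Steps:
$L{\left(b,z \right)} = - 4 z$
$T{\left(u \right)} = -4 - u$ ($T{\left(u \right)} = \left(4 + u\right) \left(-1\right) = -4 - u$)
$w{\left(Y \right)} = -2 + Y$
$w{\left(T{\left(L{\left(2,1 \right)} \right)} \right)} V \left(-13\right) = \left(-2 - \left(4 - 4\right)\right) \left(-43\right) \left(-13\right) = \left(-2 - 0\right) \left(-43\right) \left(-13\right) = \left(-2 + \left(-4 + 4\right)\right) \left(-43\right) \left(-13\right) = \left(-2 + 0\right) \left(-43\right) \left(-13\right) = \left(-2\right) \left(-43\right) \left(-13\right) = 86 \left(-13\right) = -1118$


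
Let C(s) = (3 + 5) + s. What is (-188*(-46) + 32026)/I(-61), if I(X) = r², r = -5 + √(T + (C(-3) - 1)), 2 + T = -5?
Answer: 40674/(5 - I*√3)² ≈ 1141.4 + 898.59*I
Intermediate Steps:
C(s) = 8 + s
T = -7 (T = -2 - 5 = -7)
r = -5 + I*√3 (r = -5 + √(-7 + ((8 - 3) - 1)) = -5 + √(-7 + (5 - 1)) = -5 + √(-7 + 4) = -5 + √(-3) = -5 + I*√3 ≈ -5.0 + 1.732*I)
I(X) = (-5 + I*√3)²
(-188*(-46) + 32026)/I(-61) = (-188*(-46) + 32026)/((5 - I*√3)²) = (8648 + 32026)/(5 - I*√3)² = 40674/(5 - I*√3)²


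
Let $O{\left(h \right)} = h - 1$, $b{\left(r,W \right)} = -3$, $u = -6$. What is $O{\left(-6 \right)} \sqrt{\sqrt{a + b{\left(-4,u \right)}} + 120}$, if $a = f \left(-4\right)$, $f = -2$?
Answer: $- 7 \sqrt{120 + \sqrt{5}} \approx -77.392$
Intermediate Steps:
$O{\left(h \right)} = -1 + h$ ($O{\left(h \right)} = h - 1 = -1 + h$)
$a = 8$ ($a = \left(-2\right) \left(-4\right) = 8$)
$O{\left(-6 \right)} \sqrt{\sqrt{a + b{\left(-4,u \right)}} + 120} = \left(-1 - 6\right) \sqrt{\sqrt{8 - 3} + 120} = - 7 \sqrt{\sqrt{5} + 120} = - 7 \sqrt{120 + \sqrt{5}}$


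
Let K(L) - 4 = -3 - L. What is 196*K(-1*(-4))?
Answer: -588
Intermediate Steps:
K(L) = 1 - L (K(L) = 4 + (-3 - L) = 1 - L)
196*K(-1*(-4)) = 196*(1 - (-1)*(-4)) = 196*(1 - 1*4) = 196*(1 - 4) = 196*(-3) = -588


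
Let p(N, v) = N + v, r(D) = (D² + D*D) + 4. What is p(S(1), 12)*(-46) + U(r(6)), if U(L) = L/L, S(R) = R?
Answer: -597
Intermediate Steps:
r(D) = 4 + 2*D² (r(D) = (D² + D²) + 4 = 2*D² + 4 = 4 + 2*D²)
U(L) = 1
p(S(1), 12)*(-46) + U(r(6)) = (1 + 12)*(-46) + 1 = 13*(-46) + 1 = -598 + 1 = -597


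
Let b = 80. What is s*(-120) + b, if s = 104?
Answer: -12400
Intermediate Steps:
s*(-120) + b = 104*(-120) + 80 = -12480 + 80 = -12400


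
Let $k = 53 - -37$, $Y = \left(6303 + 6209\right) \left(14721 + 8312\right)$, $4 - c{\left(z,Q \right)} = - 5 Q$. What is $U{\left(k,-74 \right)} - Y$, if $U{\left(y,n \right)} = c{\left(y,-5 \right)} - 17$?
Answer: $-288188934$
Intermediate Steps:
$c{\left(z,Q \right)} = 4 + 5 Q$ ($c{\left(z,Q \right)} = 4 - - 5 Q = 4 + 5 Q$)
$Y = 288188896$ ($Y = 12512 \cdot 23033 = 288188896$)
$k = 90$ ($k = 53 + 37 = 90$)
$U{\left(y,n \right)} = -38$ ($U{\left(y,n \right)} = \left(4 + 5 \left(-5\right)\right) - 17 = \left(4 - 25\right) - 17 = -21 - 17 = -38$)
$U{\left(k,-74 \right)} - Y = -38 - 288188896 = -288188934$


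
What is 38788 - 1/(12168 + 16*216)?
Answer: 606023711/15624 ≈ 38788.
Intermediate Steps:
38788 - 1/(12168 + 16*216) = 38788 - 1/(12168 + 3456) = 38788 - 1/15624 = 606023711/15624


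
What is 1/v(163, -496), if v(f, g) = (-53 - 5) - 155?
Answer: -1/213 ≈ -0.0046948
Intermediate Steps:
v(f, g) = -213 (v(f, g) = -58 - 155 = -213)
1/v(163, -496) = 1/(-213) = -1/213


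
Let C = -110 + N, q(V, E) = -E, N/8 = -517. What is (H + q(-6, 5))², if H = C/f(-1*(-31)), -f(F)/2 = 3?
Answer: 4443664/9 ≈ 4.9374e+5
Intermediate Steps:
N = -4136 (N = 8*(-517) = -4136)
f(F) = -6 (f(F) = -2*3 = -6)
C = -4246 (C = -110 - 4136 = -4246)
H = 2123/3 (H = -4246/(-6) = -4246*(-⅙) = 2123/3 ≈ 707.67)
(H + q(-6, 5))² = (2123/3 - 1*5)² = (2123/3 - 5)² = (2108/3)² = 4443664/9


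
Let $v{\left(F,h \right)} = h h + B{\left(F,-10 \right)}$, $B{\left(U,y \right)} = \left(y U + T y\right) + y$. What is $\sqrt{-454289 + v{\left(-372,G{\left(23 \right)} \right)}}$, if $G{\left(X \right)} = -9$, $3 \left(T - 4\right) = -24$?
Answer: $i \sqrt{450458} \approx 671.16 i$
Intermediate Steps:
$T = -4$ ($T = 4 + \frac{1}{3} \left(-24\right) = 4 - 8 = -4$)
$B{\left(U,y \right)} = - 3 y + U y$ ($B{\left(U,y \right)} = \left(y U - 4 y\right) + y = \left(U y - 4 y\right) + y = \left(- 4 y + U y\right) + y = - 3 y + U y$)
$v{\left(F,h \right)} = 30 + h^{2} - 10 F$ ($v{\left(F,h \right)} = h h - 10 \left(-3 + F\right) = h^{2} - \left(-30 + 10 F\right) = 30 + h^{2} - 10 F$)
$\sqrt{-454289 + v{\left(-372,G{\left(23 \right)} \right)}} = \sqrt{-454289 + \left(30 + \left(-9\right)^{2} - -3720\right)} = \sqrt{-454289 + \left(30 + 81 + 3720\right)} = \sqrt{-454289 + 3831} = \sqrt{-450458} = i \sqrt{450458}$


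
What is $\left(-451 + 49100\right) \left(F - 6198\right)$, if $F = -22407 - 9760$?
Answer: $-1866418885$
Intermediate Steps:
$F = -32167$
$\left(-451 + 49100\right) \left(F - 6198\right) = \left(-451 + 49100\right) \left(-32167 - 6198\right) = 48649 \left(-38365\right) = -1866418885$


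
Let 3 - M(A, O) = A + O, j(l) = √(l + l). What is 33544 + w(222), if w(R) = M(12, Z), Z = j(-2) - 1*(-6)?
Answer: 33529 - 2*I ≈ 33529.0 - 2.0*I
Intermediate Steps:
j(l) = √2*√l (j(l) = √(2*l) = √2*√l)
Z = 6 + 2*I (Z = √2*√(-2) - 1*(-6) = √2*(I*√2) + 6 = 2*I + 6 = 6 + 2*I ≈ 6.0 + 2.0*I)
M(A, O) = 3 - A - O (M(A, O) = 3 - (A + O) = 3 + (-A - O) = 3 - A - O)
w(R) = -15 - 2*I (w(R) = 3 - 1*12 - (6 + 2*I) = 3 - 12 + (-6 - 2*I) = -15 - 2*I)
33544 + w(222) = 33544 + (-15 - 2*I) = 33529 - 2*I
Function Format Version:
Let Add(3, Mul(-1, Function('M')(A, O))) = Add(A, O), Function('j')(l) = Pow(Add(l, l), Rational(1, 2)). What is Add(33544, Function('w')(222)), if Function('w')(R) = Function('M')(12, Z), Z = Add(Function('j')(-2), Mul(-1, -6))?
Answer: Add(33529, Mul(-2, I)) ≈ Add(33529., Mul(-2.0000, I))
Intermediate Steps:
Function('j')(l) = Mul(Pow(2, Rational(1, 2)), Pow(l, Rational(1, 2))) (Function('j')(l) = Pow(Mul(2, l), Rational(1, 2)) = Mul(Pow(2, Rational(1, 2)), Pow(l, Rational(1, 2))))
Z = Add(6, Mul(2, I)) (Z = Add(Mul(Pow(2, Rational(1, 2)), Pow(-2, Rational(1, 2))), Mul(-1, -6)) = Add(Mul(Pow(2, Rational(1, 2)), Mul(I, Pow(2, Rational(1, 2)))), 6) = Add(Mul(2, I), 6) = Add(6, Mul(2, I)) ≈ Add(6.0000, Mul(2.0000, I)))
Function('M')(A, O) = Add(3, Mul(-1, A), Mul(-1, O)) (Function('M')(A, O) = Add(3, Mul(-1, Add(A, O))) = Add(3, Add(Mul(-1, A), Mul(-1, O))) = Add(3, Mul(-1, A), Mul(-1, O)))
Function('w')(R) = Add(-15, Mul(-2, I)) (Function('w')(R) = Add(3, Mul(-1, 12), Mul(-1, Add(6, Mul(2, I)))) = Add(3, -12, Add(-6, Mul(-2, I))) = Add(-15, Mul(-2, I)))
Add(33544, Function('w')(222)) = Add(33544, Add(-15, Mul(-2, I))) = Add(33529, Mul(-2, I))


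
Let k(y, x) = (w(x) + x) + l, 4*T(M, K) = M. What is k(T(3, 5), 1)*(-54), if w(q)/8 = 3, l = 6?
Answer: -1674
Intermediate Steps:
w(q) = 24 (w(q) = 8*3 = 24)
T(M, K) = M/4
k(y, x) = 30 + x (k(y, x) = (24 + x) + 6 = 30 + x)
k(T(3, 5), 1)*(-54) = (30 + 1)*(-54) = 31*(-54) = -1674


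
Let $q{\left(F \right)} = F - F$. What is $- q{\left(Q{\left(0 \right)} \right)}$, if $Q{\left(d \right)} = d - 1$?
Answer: $0$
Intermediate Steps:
$Q{\left(d \right)} = -1 + d$ ($Q{\left(d \right)} = d - 1 = -1 + d$)
$q{\left(F \right)} = 0$
$- q{\left(Q{\left(0 \right)} \right)} = \left(-1\right) 0 = 0$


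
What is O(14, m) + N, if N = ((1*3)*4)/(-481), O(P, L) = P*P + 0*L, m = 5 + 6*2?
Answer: 94264/481 ≈ 195.98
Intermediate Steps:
m = 17 (m = 5 + 12 = 17)
O(P, L) = P² (O(P, L) = P² + 0 = P²)
N = -12/481 (N = (3*4)*(-1/481) = 12*(-1/481) = -12/481 ≈ -0.024948)
O(14, m) + N = 14² - 12/481 = 196 - 12/481 = 94264/481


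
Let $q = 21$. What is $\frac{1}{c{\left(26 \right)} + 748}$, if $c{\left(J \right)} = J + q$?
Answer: $\frac{1}{795} \approx 0.0012579$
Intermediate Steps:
$c{\left(J \right)} = 21 + J$ ($c{\left(J \right)} = J + 21 = 21 + J$)
$\frac{1}{c{\left(26 \right)} + 748} = \frac{1}{\left(21 + 26\right) + 748} = \frac{1}{47 + 748} = \frac{1}{795}$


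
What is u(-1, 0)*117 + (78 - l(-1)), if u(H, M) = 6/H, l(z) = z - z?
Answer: -624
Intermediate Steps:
l(z) = 0
u(-1, 0)*117 + (78 - l(-1)) = (6/(-1))*117 + (78 - 1*0) = (6*(-1))*117 + (78 + 0) = -6*117 + 78 = -702 + 78 = -624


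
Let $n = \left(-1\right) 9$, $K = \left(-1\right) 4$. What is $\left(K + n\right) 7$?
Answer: $-91$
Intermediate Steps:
$K = -4$
$n = -9$
$\left(K + n\right) 7 = \left(-4 - 9\right) 7 = \left(-13\right) 7 = -91$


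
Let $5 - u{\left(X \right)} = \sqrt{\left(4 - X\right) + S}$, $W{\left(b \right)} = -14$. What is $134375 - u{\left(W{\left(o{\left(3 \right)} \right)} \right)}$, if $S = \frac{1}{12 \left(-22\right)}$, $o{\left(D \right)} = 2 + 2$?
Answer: $134370 + \frac{\sqrt{313566}}{132} \approx 1.3437 \cdot 10^{5}$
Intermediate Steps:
$o{\left(D \right)} = 4$
$S = - \frac{1}{264}$ ($S = \frac{1}{-264} = - \frac{1}{264} \approx -0.0037879$)
$u{\left(X \right)} = 5 - \sqrt{\frac{1055}{264} - X}$ ($u{\left(X \right)} = 5 - \sqrt{\left(4 - X\right) - \frac{1}{264}} = 5 - \sqrt{\frac{1055}{264} - X}$)
$134375 - u{\left(W{\left(o{\left(3 \right)} \right)} \right)} = 134375 - \left(5 - \frac{\sqrt{69630 - -243936}}{132}\right) = 134375 - \left(5 - \frac{\sqrt{69630 + 243936}}{132}\right) = 134375 - \left(5 - \frac{\sqrt{313566}}{132}\right) = 134370 + \frac{\sqrt{313566}}{132}$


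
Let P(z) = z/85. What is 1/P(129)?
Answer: 85/129 ≈ 0.65891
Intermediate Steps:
P(z) = z/85 (P(z) = z*(1/85) = z/85)
1/P(129) = 1/((1/85)*129) = 1/(129/85) = 85/129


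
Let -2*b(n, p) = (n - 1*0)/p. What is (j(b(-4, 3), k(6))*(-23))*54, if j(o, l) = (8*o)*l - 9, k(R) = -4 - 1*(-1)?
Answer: 31050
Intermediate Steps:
b(n, p) = -n/(2*p) (b(n, p) = -(n - 1*0)/(2*p) = -(n + 0)/(2*p) = -n/(2*p))
k(R) = -3 (k(R) = -4 + 1 = -3)
j(o, l) = -9 + 8*l*o (j(o, l) = 8*l*o - 9 = -9 + 8*l*o)
(j(b(-4, 3), k(6))*(-23))*54 = ((-9 + 8*(-3)*(-½*(-4)/3))*(-23))*54 = ((-9 + 8*(-3)*(-½*(-4)*⅓))*(-23))*54 = ((-9 + 8*(-3)*(⅔))*(-23))*54 = ((-9 - 16)*(-23))*54 = -25*(-23)*54 = 575*54 = 31050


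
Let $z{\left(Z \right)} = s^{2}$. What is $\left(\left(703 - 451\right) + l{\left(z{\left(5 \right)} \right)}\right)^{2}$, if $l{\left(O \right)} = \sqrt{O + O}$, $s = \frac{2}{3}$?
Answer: $\frac{571544}{9} + 336 \sqrt{2} \approx 63980.0$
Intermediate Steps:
$s = \frac{2}{3}$ ($s = 2 \cdot \frac{1}{3} = \frac{2}{3} \approx 0.66667$)
$z{\left(Z \right)} = \frac{4}{9}$ ($z{\left(Z \right)} = \left(\frac{2}{3}\right)^{2} = \frac{4}{9}$)
$l{\left(O \right)} = \sqrt{2} \sqrt{O}$ ($l{\left(O \right)} = \sqrt{2 O} = \sqrt{2} \sqrt{O}$)
$\left(\left(703 - 451\right) + l{\left(z{\left(5 \right)} \right)}\right)^{2} = \left(\left(703 - 451\right) + \sqrt{2} \sqrt{\frac{4}{9}}\right)^{2} = \left(\left(703 - 451\right) + \sqrt{2} \cdot \frac{2}{3}\right)^{2} = \left(252 + \frac{2 \sqrt{2}}{3}\right)^{2}$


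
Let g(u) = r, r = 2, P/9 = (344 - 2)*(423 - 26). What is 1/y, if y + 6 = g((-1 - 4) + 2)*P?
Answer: 1/2443926 ≈ 4.0918e-7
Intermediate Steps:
P = 1221966 (P = 9*((344 - 2)*(423 - 26)) = 9*(342*397) = 9*135774 = 1221966)
g(u) = 2
y = 2443926 (y = -6 + 2*1221966 = -6 + 2443932 = 2443926)
1/y = 1/2443926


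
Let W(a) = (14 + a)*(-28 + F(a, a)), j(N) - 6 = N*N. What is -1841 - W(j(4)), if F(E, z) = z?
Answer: -1625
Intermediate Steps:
j(N) = 6 + N² (j(N) = 6 + N*N = 6 + N²)
W(a) = (-28 + a)*(14 + a) (W(a) = (14 + a)*(-28 + a) = (-28 + a)*(14 + a))
-1841 - W(j(4)) = -1841 - (-392 + (6 + 4²)² - 14*(6 + 4²)) = -1841 - (-392 + (6 + 16)² - 14*(6 + 16)) = -1841 - (-392 + 22² - 14*22) = -1841 - (-392 + 484 - 308) = -1841 - 1*(-216) = -1841 + 216 = -1625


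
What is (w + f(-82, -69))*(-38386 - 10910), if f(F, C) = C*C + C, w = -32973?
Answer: 1394140176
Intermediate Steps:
f(F, C) = C + C**2 (f(F, C) = C**2 + C = C + C**2)
(w + f(-82, -69))*(-38386 - 10910) = (-32973 - 69*(1 - 69))*(-38386 - 10910) = (-32973 - 69*(-68))*(-49296) = (-32973 + 4692)*(-49296) = -28281*(-49296) = 1394140176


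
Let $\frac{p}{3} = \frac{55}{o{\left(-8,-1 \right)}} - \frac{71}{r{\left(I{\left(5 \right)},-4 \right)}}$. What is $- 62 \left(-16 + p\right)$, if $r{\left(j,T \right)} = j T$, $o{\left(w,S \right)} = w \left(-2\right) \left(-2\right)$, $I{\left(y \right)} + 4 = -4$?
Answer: $\frac{13795}{8} \approx 1724.4$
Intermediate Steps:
$I{\left(y \right)} = -8$ ($I{\left(y \right)} = -4 - 4 = -8$)
$o{\left(w,S \right)} = 4 w$ ($o{\left(w,S \right)} = - 2 w \left(-2\right) = 4 w$)
$r{\left(j,T \right)} = T j$
$p = - \frac{189}{16}$ ($p = 3 \left(\frac{55}{4 \left(-8\right)} - \frac{71}{\left(-4\right) \left(-8\right)}\right) = 3 \left(\frac{55}{-32} - \frac{71}{32}\right) = 3 \left(55 \left(- \frac{1}{32}\right) - \frac{71}{32}\right) = 3 \left(- \frac{55}{32} - \frac{71}{32}\right) = 3 \left(- \frac{63}{16}\right) = - \frac{189}{16} \approx -11.813$)
$- 62 \left(-16 + p\right) = - 62 \left(-16 - \frac{189}{16}\right) = \left(-62\right) \left(- \frac{445}{16}\right) = \frac{13795}{8}$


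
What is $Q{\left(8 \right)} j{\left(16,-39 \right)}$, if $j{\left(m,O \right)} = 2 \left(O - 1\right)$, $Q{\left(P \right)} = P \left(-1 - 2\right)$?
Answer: $1920$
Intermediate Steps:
$Q{\left(P \right)} = - 3 P$ ($Q{\left(P \right)} = P \left(-3\right) = - 3 P$)
$j{\left(m,O \right)} = -2 + 2 O$ ($j{\left(m,O \right)} = 2 \left(-1 + O\right) = -2 + 2 O$)
$Q{\left(8 \right)} j{\left(16,-39 \right)} = \left(-3\right) 8 \left(-2 + 2 \left(-39\right)\right) = - 24 \left(-2 - 78\right) = \left(-24\right) \left(-80\right) = 1920$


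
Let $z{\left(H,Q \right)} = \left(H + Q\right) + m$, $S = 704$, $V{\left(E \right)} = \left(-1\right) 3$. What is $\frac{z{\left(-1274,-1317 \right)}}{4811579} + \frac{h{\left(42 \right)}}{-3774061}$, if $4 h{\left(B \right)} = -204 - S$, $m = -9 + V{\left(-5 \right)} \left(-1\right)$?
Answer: $- \frac{8709007984}{18159192652319} \approx -0.00047959$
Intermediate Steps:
$V{\left(E \right)} = -3$
$m = -6$ ($m = -9 - -3 = -9 + 3 = -6$)
$h{\left(B \right)} = -227$ ($h{\left(B \right)} = \frac{-204 - 704}{4} = \frac{1}{4} \left(-908\right) = -227$)
$z{\left(H,Q \right)} = -6 + H + Q$ ($z{\left(H,Q \right)} = \left(H + Q\right) - 6 = -6 + H + Q$)
$\frac{z{\left(-1274,-1317 \right)}}{4811579} + \frac{h{\left(42 \right)}}{-3774061} = \frac{-6 - 1274 - 1317}{4811579} - \frac{227}{-3774061} = \left(-2597\right) \frac{1}{4811579} - - \frac{227}{3774061} = - \frac{2597}{4811579} + \frac{227}{3774061} = - \frac{8709007984}{18159192652319}$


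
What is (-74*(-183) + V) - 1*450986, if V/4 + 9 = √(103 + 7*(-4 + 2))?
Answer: -437480 + 4*√89 ≈ -4.3744e+5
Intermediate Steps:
V = -36 + 4*√89 (V = -36 + 4*√(103 + 7*(-4 + 2)) = -36 + 4*√(103 + 7*(-2)) = -36 + 4*√(103 - 14) = -36 + 4*√89 ≈ 1.7359)
(-74*(-183) + V) - 1*450986 = (-74*(-183) + (-36 + 4*√89)) - 1*450986 = (13542 + (-36 + 4*√89)) - 450986 = (13506 + 4*√89) - 450986 = -437480 + 4*√89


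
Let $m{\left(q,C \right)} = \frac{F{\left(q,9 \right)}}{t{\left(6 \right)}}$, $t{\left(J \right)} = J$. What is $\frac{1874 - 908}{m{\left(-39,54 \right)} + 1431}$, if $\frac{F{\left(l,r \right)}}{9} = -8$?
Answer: $\frac{322}{473} \approx 0.68076$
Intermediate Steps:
$F{\left(l,r \right)} = -72$ ($F{\left(l,r \right)} = 9 \left(-8\right) = -72$)
$m{\left(q,C \right)} = -12$ ($m{\left(q,C \right)} = - \frac{72}{6} = \left(-72\right) \frac{1}{6} = -12$)
$\frac{1874 - 908}{m{\left(-39,54 \right)} + 1431} = \frac{1874 - 908}{-12 + 1431} = \frac{966}{1419} = 966 \cdot \frac{1}{1419} = \frac{322}{473}$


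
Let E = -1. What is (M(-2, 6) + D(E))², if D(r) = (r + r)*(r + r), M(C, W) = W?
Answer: 100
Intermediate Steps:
D(r) = 4*r² (D(r) = (2*r)*(2*r) = 4*r²)
(M(-2, 6) + D(E))² = (6 + 4*(-1)²)² = (6 + 4*1)² = (6 + 4)² = 10² = 100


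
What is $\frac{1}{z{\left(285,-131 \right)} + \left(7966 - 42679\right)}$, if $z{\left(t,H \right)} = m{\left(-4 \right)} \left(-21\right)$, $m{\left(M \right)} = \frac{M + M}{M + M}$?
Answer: $- \frac{1}{34734} \approx -2.879 \cdot 10^{-5}$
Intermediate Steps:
$m{\left(M \right)} = 1$ ($m{\left(M \right)} = \frac{2 M}{2 M} = 2 M \frac{1}{2 M} = 1$)
$z{\left(t,H \right)} = -21$ ($z{\left(t,H \right)} = 1 \left(-21\right) = -21$)
$\frac{1}{z{\left(285,-131 \right)} + \left(7966 - 42679\right)} = \frac{1}{-21 + \left(7966 - 42679\right)} = \frac{1}{-21 - 34713} = \frac{1}{-34734} = - \frac{1}{34734}$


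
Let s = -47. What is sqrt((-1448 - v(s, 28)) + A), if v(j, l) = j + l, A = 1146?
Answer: I*sqrt(283) ≈ 16.823*I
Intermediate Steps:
sqrt((-1448 - v(s, 28)) + A) = sqrt((-1448 - (-47 + 28)) + 1146) = sqrt((-1448 - 1*(-19)) + 1146) = sqrt((-1448 + 19) + 1146) = sqrt(-1429 + 1146) = sqrt(-283) = I*sqrt(283)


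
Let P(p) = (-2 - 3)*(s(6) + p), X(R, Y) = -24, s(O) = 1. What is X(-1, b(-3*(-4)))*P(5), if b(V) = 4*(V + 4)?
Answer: 720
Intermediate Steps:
b(V) = 16 + 4*V (b(V) = 4*(4 + V) = 16 + 4*V)
P(p) = -5 - 5*p (P(p) = (-2 - 3)*(1 + p) = -5*(1 + p) = -5 - 5*p)
X(-1, b(-3*(-4)))*P(5) = -24*(-5 - 5*5) = -24*(-5 - 25) = -24*(-30) = 720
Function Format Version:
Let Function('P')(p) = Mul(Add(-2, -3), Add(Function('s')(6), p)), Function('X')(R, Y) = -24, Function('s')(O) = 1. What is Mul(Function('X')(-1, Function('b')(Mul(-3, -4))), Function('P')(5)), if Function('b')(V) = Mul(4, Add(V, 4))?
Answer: 720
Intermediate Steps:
Function('b')(V) = Add(16, Mul(4, V)) (Function('b')(V) = Mul(4, Add(4, V)) = Add(16, Mul(4, V)))
Function('P')(p) = Add(-5, Mul(-5, p)) (Function('P')(p) = Mul(Add(-2, -3), Add(1, p)) = Mul(-5, Add(1, p)) = Add(-5, Mul(-5, p)))
Mul(Function('X')(-1, Function('b')(Mul(-3, -4))), Function('P')(5)) = Mul(-24, Add(-5, Mul(-5, 5))) = Mul(-24, Add(-5, -25)) = Mul(-24, -30) = 720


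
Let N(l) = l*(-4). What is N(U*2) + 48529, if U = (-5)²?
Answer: 48329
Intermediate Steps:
U = 25
N(l) = -4*l
N(U*2) + 48529 = -100*2 + 48529 = -4*50 + 48529 = -200 + 48529 = 48329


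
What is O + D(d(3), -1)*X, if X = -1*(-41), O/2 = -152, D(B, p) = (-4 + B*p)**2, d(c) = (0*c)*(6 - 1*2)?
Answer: 352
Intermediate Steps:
d(c) = 0 (d(c) = 0*(6 - 2) = 0*4 = 0)
O = -304 (O = 2*(-152) = -304)
X = 41
O + D(d(3), -1)*X = -304 + (-4 + 0*(-1))**2*41 = -304 + (-4 + 0)**2*41 = -304 + (-4)**2*41 = -304 + 16*41 = -304 + 656 = 352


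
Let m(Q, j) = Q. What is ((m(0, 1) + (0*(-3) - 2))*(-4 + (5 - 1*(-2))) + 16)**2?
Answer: 100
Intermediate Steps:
((m(0, 1) + (0*(-3) - 2))*(-4 + (5 - 1*(-2))) + 16)**2 = ((0 + (0*(-3) - 2))*(-4 + (5 - 1*(-2))) + 16)**2 = ((0 + (0 - 2))*(-4 + (5 + 2)) + 16)**2 = ((0 - 2)*(-4 + 7) + 16)**2 = (-2*3 + 16)**2 = (-6 + 16)**2 = 10**2 = 100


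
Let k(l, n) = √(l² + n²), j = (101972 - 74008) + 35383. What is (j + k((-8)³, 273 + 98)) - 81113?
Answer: -17766 + √399785 ≈ -17134.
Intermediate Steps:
j = 63347 (j = 27964 + 35383 = 63347)
(j + k((-8)³, 273 + 98)) - 81113 = (63347 + √(((-8)³)² + (273 + 98)²)) - 81113 = (63347 + √((-512)² + 371²)) - 81113 = (63347 + √(262144 + 137641)) - 81113 = (63347 + √399785) - 81113 = -17766 + √399785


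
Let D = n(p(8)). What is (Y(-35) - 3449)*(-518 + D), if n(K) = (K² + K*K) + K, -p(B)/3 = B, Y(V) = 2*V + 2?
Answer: -2145370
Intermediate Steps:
Y(V) = 2 + 2*V
p(B) = -3*B
n(K) = K + 2*K² (n(K) = (K² + K²) + K = 2*K² + K = K + 2*K²)
D = 1128 (D = (-3*8)*(1 + 2*(-3*8)) = -24*(1 + 2*(-24)) = -24*(1 - 48) = -24*(-47) = 1128)
(Y(-35) - 3449)*(-518 + D) = ((2 + 2*(-35)) - 3449)*(-518 + 1128) = ((2 - 70) - 3449)*610 = (-68 - 3449)*610 = -3517*610 = -2145370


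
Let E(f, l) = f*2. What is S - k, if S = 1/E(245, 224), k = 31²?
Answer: -470889/490 ≈ -961.00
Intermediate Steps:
k = 961
E(f, l) = 2*f
S = 1/490 (S = 1/(2*245) = 1/490 ≈ 0.0020408)
S - k = 1/490 - 1*961 = 1/490 - 961 = -470889/490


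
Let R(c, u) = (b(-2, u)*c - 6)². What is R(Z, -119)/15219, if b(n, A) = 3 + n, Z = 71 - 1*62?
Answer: 1/1691 ≈ 0.00059137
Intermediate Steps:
Z = 9 (Z = 71 - 62 = 9)
R(c, u) = (-6 + c)² (R(c, u) = ((3 - 2)*c - 6)² = (1*c - 6)² = (c - 6)² = (-6 + c)²)
R(Z, -119)/15219 = (-6 + 9)²/15219 = 3²*(1/15219) = 9*(1/15219) = 1/1691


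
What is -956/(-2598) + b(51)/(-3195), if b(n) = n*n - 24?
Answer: -67419/153715 ≈ -0.43860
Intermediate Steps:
b(n) = -24 + n² (b(n) = n² - 24 = -24 + n²)
-956/(-2598) + b(51)/(-3195) = -956/(-2598) + (-24 + 51²)/(-3195) = -956*(-1/2598) + (-24 + 2601)*(-1/3195) = 478/1299 + 2577*(-1/3195) = 478/1299 - 859/1065 = -67419/153715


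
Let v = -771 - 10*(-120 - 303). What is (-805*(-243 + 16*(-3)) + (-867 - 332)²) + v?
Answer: 1675315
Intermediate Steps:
v = 3459 (v = -771 - 10*(-423) = -771 + 4230 = 3459)
(-805*(-243 + 16*(-3)) + (-867 - 332)²) + v = (-805*(-243 + 16*(-3)) + (-867 - 332)²) + 3459 = (-805*(-243 - 48) + (-1199)²) + 3459 = (-805*(-291) + 1437601) + 3459 = (234255 + 1437601) + 3459 = 1671856 + 3459 = 1675315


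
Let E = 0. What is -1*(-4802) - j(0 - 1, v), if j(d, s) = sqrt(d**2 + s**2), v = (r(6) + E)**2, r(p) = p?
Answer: 4802 - sqrt(1297) ≈ 4766.0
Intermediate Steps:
v = 36 (v = (6 + 0)**2 = 6**2 = 36)
-1*(-4802) - j(0 - 1, v) = -1*(-4802) - sqrt((0 - 1)**2 + 36**2) = 4802 - sqrt((-1)**2 + 1296) = 4802 - sqrt(1 + 1296) = 4802 - sqrt(1297)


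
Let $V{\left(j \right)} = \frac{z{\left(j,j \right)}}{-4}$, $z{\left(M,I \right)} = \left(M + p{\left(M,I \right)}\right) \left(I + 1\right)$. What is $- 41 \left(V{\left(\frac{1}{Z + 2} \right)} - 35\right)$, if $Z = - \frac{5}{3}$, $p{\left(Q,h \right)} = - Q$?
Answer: $1435$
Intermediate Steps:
$z{\left(M,I \right)} = 0$ ($z{\left(M,I \right)} = \left(M - M\right) \left(I + 1\right) = 0 \left(1 + I\right) = 0$)
$Z = - \frac{5}{3}$ ($Z = \left(-5\right) \frac{1}{3} = - \frac{5}{3} \approx -1.6667$)
$V{\left(j \right)} = 0$ ($V{\left(j \right)} = \frac{0}{-4} = 0 \left(- \frac{1}{4}\right) = 0$)
$- 41 \left(V{\left(\frac{1}{Z + 2} \right)} - 35\right) = - 41 \left(0 - 35\right) = \left(-41\right) \left(-35\right) = 1435$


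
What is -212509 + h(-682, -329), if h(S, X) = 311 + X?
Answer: -212527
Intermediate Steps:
-212509 + h(-682, -329) = -212509 + (311 - 329) = -212509 - 18 = -212527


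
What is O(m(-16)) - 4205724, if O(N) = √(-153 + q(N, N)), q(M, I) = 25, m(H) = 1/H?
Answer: -4205724 + 8*I*√2 ≈ -4.2057e+6 + 11.314*I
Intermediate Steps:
O(N) = 8*I*√2 (O(N) = √(-153 + 25) = √(-128) = 8*I*√2)
O(m(-16)) - 4205724 = 8*I*√2 - 4205724 = -4205724 + 8*I*√2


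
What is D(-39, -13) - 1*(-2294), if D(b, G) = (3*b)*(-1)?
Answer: 2411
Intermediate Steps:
D(b, G) = -3*b
D(-39, -13) - 1*(-2294) = -3*(-39) - 1*(-2294) = 117 + 2294 = 2411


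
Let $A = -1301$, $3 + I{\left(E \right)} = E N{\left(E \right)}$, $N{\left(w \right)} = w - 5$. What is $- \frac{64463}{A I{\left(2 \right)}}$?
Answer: $- \frac{64463}{11709} \approx -5.5054$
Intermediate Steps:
$N{\left(w \right)} = -5 + w$
$I{\left(E \right)} = -3 + E \left(-5 + E\right)$
$- \frac{64463}{A I{\left(2 \right)}} = - \frac{64463}{\left(-1301\right) \left(-3 + 2 \left(-5 + 2\right)\right)} = - \frac{64463}{\left(-1301\right) \left(-3 + 2 \left(-3\right)\right)} = - \frac{64463}{\left(-1301\right) \left(-3 - 6\right)} = - \frac{64463}{\left(-1301\right) \left(-9\right)} = - \frac{64463}{11709}$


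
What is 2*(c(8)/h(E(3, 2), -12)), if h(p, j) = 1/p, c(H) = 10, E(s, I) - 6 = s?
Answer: 180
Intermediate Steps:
E(s, I) = 6 + s
2*(c(8)/h(E(3, 2), -12)) = 2*(10/(1/(6 + 3))) = 2*(10/(1/9)) = 2*(10/(⅑)) = 2*(10*9) = 2*90 = 180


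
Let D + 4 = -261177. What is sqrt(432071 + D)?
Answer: sqrt(170890) ≈ 413.39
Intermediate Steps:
D = -261181 (D = -4 - 261177 = -261181)
sqrt(432071 + D) = sqrt(432071 - 261181) = sqrt(170890)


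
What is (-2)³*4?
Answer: -32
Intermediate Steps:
(-2)³*4 = -8*4 = -32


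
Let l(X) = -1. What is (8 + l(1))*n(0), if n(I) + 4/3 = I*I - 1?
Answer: -49/3 ≈ -16.333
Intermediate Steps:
n(I) = -7/3 + I² (n(I) = -4/3 + (I*I - 1) = -4/3 + (I² - 1) = -4/3 + (-1 + I²) = -7/3 + I²)
(8 + l(1))*n(0) = (8 - 1)*(-7/3 + 0²) = 7*(-7/3 + 0) = 7*(-7/3) = -49/3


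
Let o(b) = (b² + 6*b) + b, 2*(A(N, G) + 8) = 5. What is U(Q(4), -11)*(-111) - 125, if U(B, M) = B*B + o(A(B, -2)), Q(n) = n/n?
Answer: 2719/4 ≈ 679.75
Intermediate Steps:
Q(n) = 1
A(N, G) = -11/2 (A(N, G) = -8 + (½)*5 = -8 + 5/2 = -11/2)
o(b) = b² + 7*b
U(B, M) = -33/4 + B² (U(B, M) = B*B - 11*(7 - 11/2)/2 = B² - 11/2*3/2 = B² - 33/4 = -33/4 + B²)
U(Q(4), -11)*(-111) - 125 = (-33/4 + 1²)*(-111) - 125 = (-33/4 + 1)*(-111) - 125 = -29/4*(-111) - 125 = 3219/4 - 125 = 2719/4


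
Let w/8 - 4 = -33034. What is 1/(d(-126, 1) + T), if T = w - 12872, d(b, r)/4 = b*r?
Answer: -1/277616 ≈ -3.6021e-6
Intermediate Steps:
w = -264240 (w = 32 + 8*(-33034) = 32 - 264272 = -264240)
d(b, r) = 4*b*r (d(b, r) = 4*(b*r) = 4*b*r)
T = -277112 (T = -264240 - 12872 = -277112)
1/(d(-126, 1) + T) = 1/(4*(-126)*1 - 277112) = 1/(-504 - 277112) = 1/(-277616) = -1/277616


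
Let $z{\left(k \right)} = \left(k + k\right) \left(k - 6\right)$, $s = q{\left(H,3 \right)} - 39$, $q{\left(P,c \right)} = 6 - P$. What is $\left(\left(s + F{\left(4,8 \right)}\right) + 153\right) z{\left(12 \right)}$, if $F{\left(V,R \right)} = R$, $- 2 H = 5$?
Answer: $18792$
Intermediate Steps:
$H = - \frac{5}{2}$ ($H = \left(- \frac{1}{2}\right) 5 = - \frac{5}{2} \approx -2.5$)
$s = - \frac{61}{2}$ ($s = \left(6 - - \frac{5}{2}\right) - 39 = \left(6 + \frac{5}{2}\right) - 39 = \frac{17}{2} - 39 = - \frac{61}{2} \approx -30.5$)
$z{\left(k \right)} = 2 k \left(-6 + k\right)$
$\left(\left(s + F{\left(4,8 \right)}\right) + 153\right) z{\left(12 \right)} = \left(\left(- \frac{61}{2} + 8\right) + 153\right) 2 \cdot 12 \left(-6 + 12\right) = \left(- \frac{45}{2} + 153\right) 2 \cdot 12 \cdot 6 = \frac{261}{2} \cdot 144 = 18792$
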